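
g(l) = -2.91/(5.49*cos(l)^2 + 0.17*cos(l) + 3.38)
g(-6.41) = -0.33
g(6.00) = -0.34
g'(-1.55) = 0.10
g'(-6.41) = 0.05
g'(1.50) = -0.24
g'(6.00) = 0.12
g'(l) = -2.91*(10.98*sin(l)*cos(l) + 0.17*sin(l))/(5.49*cos(l)^2 + 0.17*cos(l) + 3.38)^2 = -(31.9518*cos(l) + 0.4947)*sin(l)/(5.49*cos(l)^2 + 0.17*cos(l) + 3.38)^2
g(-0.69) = -0.43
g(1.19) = -0.69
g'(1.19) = -0.65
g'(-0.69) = 0.35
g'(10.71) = -0.57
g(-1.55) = -0.86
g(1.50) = -0.85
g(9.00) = -0.37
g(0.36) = -0.35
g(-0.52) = -0.38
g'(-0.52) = 0.24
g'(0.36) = -0.15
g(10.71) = -0.77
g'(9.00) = 0.19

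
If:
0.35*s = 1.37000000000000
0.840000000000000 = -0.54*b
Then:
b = -1.56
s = 3.91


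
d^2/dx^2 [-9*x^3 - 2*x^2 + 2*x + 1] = -54*x - 4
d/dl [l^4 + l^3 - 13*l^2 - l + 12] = 4*l^3 + 3*l^2 - 26*l - 1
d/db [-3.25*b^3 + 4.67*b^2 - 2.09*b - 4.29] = -9.75*b^2 + 9.34*b - 2.09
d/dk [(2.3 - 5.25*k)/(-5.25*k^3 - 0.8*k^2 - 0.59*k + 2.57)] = (-55.125*k^3 + 32.025*k^2 + 3.68*k - 12.1355)/(27.5625*k^6 + 8.4*k^5 + 6.835*k^4 - 26.041*k^3 - 3.7639*k^2 - 3.0326*k + 6.6049)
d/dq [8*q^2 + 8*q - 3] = 16*q + 8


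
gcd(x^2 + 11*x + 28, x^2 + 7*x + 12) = x + 4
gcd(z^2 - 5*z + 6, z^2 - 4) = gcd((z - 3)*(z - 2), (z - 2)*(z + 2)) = z - 2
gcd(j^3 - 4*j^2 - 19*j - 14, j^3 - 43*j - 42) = j^2 - 6*j - 7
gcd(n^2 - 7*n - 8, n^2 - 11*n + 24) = n - 8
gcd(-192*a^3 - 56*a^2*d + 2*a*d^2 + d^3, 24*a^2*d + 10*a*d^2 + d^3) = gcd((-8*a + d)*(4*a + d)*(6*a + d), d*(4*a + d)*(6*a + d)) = 24*a^2 + 10*a*d + d^2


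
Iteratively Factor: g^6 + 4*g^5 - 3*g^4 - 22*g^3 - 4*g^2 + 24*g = (g + 2)*(g^5 + 2*g^4 - 7*g^3 - 8*g^2 + 12*g) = (g + 2)*(g + 3)*(g^4 - g^3 - 4*g^2 + 4*g) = g*(g + 2)*(g + 3)*(g^3 - g^2 - 4*g + 4) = g*(g - 2)*(g + 2)*(g + 3)*(g^2 + g - 2) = g*(g - 2)*(g + 2)^2*(g + 3)*(g - 1)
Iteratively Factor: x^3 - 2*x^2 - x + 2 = (x + 1)*(x^2 - 3*x + 2) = (x - 1)*(x + 1)*(x - 2)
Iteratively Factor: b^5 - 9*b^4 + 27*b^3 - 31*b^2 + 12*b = (b)*(b^4 - 9*b^3 + 27*b^2 - 31*b + 12) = b*(b - 4)*(b^3 - 5*b^2 + 7*b - 3) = b*(b - 4)*(b - 3)*(b^2 - 2*b + 1) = b*(b - 4)*(b - 3)*(b - 1)*(b - 1)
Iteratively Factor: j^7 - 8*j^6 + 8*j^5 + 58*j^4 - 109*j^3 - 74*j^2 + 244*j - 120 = (j + 2)*(j^6 - 10*j^5 + 28*j^4 + 2*j^3 - 113*j^2 + 152*j - 60) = (j - 1)*(j + 2)*(j^5 - 9*j^4 + 19*j^3 + 21*j^2 - 92*j + 60) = (j - 2)*(j - 1)*(j + 2)*(j^4 - 7*j^3 + 5*j^2 + 31*j - 30) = (j - 2)*(j - 1)*(j + 2)^2*(j^3 - 9*j^2 + 23*j - 15) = (j - 5)*(j - 2)*(j - 1)*(j + 2)^2*(j^2 - 4*j + 3) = (j - 5)*(j - 2)*(j - 1)^2*(j + 2)^2*(j - 3)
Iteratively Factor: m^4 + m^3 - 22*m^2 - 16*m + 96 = (m + 3)*(m^3 - 2*m^2 - 16*m + 32) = (m + 3)*(m + 4)*(m^2 - 6*m + 8) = (m - 4)*(m + 3)*(m + 4)*(m - 2)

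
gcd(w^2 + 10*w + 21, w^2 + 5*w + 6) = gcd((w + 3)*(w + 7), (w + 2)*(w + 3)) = w + 3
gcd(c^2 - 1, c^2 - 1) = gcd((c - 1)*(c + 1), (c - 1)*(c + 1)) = c^2 - 1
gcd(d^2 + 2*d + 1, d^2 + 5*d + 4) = d + 1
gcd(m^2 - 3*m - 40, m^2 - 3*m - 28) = 1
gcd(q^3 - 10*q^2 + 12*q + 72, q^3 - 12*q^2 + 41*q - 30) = q - 6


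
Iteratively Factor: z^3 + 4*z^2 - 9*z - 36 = (z + 3)*(z^2 + z - 12) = (z - 3)*(z + 3)*(z + 4)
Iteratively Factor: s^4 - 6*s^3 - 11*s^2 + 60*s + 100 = (s + 2)*(s^3 - 8*s^2 + 5*s + 50) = (s - 5)*(s + 2)*(s^2 - 3*s - 10) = (s - 5)*(s + 2)^2*(s - 5)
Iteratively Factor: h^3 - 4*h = (h - 2)*(h^2 + 2*h) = h*(h - 2)*(h + 2)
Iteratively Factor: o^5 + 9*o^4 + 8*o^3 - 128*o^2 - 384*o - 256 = (o + 4)*(o^4 + 5*o^3 - 12*o^2 - 80*o - 64) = (o + 4)^2*(o^3 + o^2 - 16*o - 16) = (o + 4)^3*(o^2 - 3*o - 4) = (o - 4)*(o + 4)^3*(o + 1)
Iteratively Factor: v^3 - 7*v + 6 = (v - 2)*(v^2 + 2*v - 3) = (v - 2)*(v - 1)*(v + 3)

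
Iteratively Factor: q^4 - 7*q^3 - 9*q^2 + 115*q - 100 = (q - 1)*(q^3 - 6*q^2 - 15*q + 100) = (q - 5)*(q - 1)*(q^2 - q - 20) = (q - 5)*(q - 1)*(q + 4)*(q - 5)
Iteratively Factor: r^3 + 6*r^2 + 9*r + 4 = (r + 1)*(r^2 + 5*r + 4) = (r + 1)^2*(r + 4)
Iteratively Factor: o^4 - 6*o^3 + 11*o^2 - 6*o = (o - 1)*(o^3 - 5*o^2 + 6*o) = (o - 3)*(o - 1)*(o^2 - 2*o) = (o - 3)*(o - 2)*(o - 1)*(o)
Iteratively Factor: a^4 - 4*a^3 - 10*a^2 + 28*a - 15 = (a - 1)*(a^3 - 3*a^2 - 13*a + 15) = (a - 1)^2*(a^2 - 2*a - 15) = (a - 5)*(a - 1)^2*(a + 3)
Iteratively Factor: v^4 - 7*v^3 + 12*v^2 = (v)*(v^3 - 7*v^2 + 12*v) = v^2*(v^2 - 7*v + 12) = v^2*(v - 4)*(v - 3)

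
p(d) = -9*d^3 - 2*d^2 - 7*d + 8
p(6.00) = -2050.00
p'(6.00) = -1003.00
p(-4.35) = 741.42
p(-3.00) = 254.00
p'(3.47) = -345.98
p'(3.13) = -284.04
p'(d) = -27*d^2 - 4*d - 7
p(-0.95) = 20.56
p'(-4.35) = -500.51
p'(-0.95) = -27.57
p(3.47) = -416.41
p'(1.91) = -113.14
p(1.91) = -75.38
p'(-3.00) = -238.00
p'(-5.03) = -670.00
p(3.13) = -309.48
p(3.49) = -423.37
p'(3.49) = -349.82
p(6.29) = -2354.88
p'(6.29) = -1100.39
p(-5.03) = 1137.98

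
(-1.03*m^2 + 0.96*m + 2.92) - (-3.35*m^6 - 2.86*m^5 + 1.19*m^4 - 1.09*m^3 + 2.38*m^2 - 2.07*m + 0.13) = 3.35*m^6 + 2.86*m^5 - 1.19*m^4 + 1.09*m^3 - 3.41*m^2 + 3.03*m + 2.79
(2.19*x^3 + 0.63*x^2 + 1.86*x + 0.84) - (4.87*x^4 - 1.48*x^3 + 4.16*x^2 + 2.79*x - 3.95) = -4.87*x^4 + 3.67*x^3 - 3.53*x^2 - 0.93*x + 4.79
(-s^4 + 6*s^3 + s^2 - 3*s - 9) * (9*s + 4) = -9*s^5 + 50*s^4 + 33*s^3 - 23*s^2 - 93*s - 36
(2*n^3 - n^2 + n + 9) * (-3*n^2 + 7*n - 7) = -6*n^5 + 17*n^4 - 24*n^3 - 13*n^2 + 56*n - 63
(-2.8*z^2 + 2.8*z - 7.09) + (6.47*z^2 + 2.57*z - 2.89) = 3.67*z^2 + 5.37*z - 9.98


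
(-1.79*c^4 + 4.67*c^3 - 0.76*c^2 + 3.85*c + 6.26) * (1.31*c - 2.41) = -2.3449*c^5 + 10.4316*c^4 - 12.2503*c^3 + 6.8751*c^2 - 1.0779*c - 15.0866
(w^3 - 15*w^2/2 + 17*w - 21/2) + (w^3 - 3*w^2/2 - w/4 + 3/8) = 2*w^3 - 9*w^2 + 67*w/4 - 81/8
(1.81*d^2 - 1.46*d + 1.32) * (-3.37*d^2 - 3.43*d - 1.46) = -6.0997*d^4 - 1.2881*d^3 - 2.0832*d^2 - 2.396*d - 1.9272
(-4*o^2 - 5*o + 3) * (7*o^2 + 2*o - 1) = -28*o^4 - 43*o^3 + 15*o^2 + 11*o - 3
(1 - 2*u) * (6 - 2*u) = 4*u^2 - 14*u + 6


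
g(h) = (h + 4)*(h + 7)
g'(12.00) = 35.00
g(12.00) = 304.00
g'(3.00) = 17.00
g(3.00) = 70.00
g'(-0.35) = 10.30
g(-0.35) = 24.27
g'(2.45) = 15.90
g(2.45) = 60.95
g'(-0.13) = 10.74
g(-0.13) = 26.59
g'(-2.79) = 5.42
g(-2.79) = 5.09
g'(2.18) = 15.36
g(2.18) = 56.73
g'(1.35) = 13.70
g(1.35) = 44.67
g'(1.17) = 13.34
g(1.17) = 42.24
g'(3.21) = 17.42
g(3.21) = 73.61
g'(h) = 2*h + 11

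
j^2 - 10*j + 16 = (j - 8)*(j - 2)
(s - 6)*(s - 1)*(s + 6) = s^3 - s^2 - 36*s + 36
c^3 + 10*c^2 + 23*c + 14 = (c + 1)*(c + 2)*(c + 7)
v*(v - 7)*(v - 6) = v^3 - 13*v^2 + 42*v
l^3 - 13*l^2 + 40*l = l*(l - 8)*(l - 5)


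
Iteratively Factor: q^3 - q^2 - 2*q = (q + 1)*(q^2 - 2*q) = (q - 2)*(q + 1)*(q)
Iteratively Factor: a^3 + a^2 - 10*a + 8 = (a - 2)*(a^2 + 3*a - 4) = (a - 2)*(a - 1)*(a + 4)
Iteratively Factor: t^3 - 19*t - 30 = (t + 2)*(t^2 - 2*t - 15) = (t + 2)*(t + 3)*(t - 5)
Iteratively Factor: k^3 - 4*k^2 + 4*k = (k)*(k^2 - 4*k + 4) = k*(k - 2)*(k - 2)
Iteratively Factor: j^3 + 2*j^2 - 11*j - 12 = (j + 4)*(j^2 - 2*j - 3) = (j + 1)*(j + 4)*(j - 3)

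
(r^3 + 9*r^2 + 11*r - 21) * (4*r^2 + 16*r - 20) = 4*r^5 + 52*r^4 + 168*r^3 - 88*r^2 - 556*r + 420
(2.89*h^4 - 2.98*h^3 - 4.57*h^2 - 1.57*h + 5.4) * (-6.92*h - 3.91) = -19.9988*h^5 + 9.3217*h^4 + 43.2762*h^3 + 28.7331*h^2 - 31.2293*h - 21.114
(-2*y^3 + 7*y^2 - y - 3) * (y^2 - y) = -2*y^5 + 9*y^4 - 8*y^3 - 2*y^2 + 3*y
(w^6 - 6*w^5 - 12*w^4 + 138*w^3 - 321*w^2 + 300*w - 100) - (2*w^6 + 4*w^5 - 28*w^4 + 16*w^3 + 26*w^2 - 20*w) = -w^6 - 10*w^5 + 16*w^4 + 122*w^3 - 347*w^2 + 320*w - 100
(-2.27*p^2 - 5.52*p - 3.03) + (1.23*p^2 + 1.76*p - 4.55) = -1.04*p^2 - 3.76*p - 7.58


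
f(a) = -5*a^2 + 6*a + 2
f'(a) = 6 - 10*a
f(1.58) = -1.00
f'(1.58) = -9.80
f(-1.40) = -16.20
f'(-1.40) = 20.00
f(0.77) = 3.66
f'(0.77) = -1.70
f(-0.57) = -3.04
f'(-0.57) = 11.70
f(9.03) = -351.52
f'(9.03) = -84.30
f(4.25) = -62.81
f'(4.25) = -36.50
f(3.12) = -27.95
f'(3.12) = -25.20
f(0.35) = 3.49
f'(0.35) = 2.50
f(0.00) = 2.00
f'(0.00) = 6.00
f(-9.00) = -457.00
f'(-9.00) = 96.00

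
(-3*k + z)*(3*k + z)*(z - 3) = -9*k^2*z + 27*k^2 + z^3 - 3*z^2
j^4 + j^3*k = j^3*(j + k)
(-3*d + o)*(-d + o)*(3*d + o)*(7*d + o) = 63*d^4 - 54*d^3*o - 16*d^2*o^2 + 6*d*o^3 + o^4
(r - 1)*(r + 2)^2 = r^3 + 3*r^2 - 4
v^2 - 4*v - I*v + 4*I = (v - 4)*(v - I)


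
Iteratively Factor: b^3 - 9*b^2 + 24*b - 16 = (b - 4)*(b^2 - 5*b + 4) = (b - 4)*(b - 1)*(b - 4)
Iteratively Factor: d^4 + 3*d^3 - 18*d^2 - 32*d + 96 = (d + 4)*(d^3 - d^2 - 14*d + 24) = (d + 4)^2*(d^2 - 5*d + 6) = (d - 2)*(d + 4)^2*(d - 3)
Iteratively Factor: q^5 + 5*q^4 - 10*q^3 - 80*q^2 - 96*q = (q + 3)*(q^4 + 2*q^3 - 16*q^2 - 32*q) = (q + 3)*(q + 4)*(q^3 - 2*q^2 - 8*q) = q*(q + 3)*(q + 4)*(q^2 - 2*q - 8) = q*(q + 2)*(q + 3)*(q + 4)*(q - 4)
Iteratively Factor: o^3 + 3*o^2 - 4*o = (o + 4)*(o^2 - o) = o*(o + 4)*(o - 1)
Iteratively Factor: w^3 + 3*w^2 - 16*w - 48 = (w - 4)*(w^2 + 7*w + 12) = (w - 4)*(w + 3)*(w + 4)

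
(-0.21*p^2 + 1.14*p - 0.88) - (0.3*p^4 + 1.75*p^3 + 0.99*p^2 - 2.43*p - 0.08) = -0.3*p^4 - 1.75*p^3 - 1.2*p^2 + 3.57*p - 0.8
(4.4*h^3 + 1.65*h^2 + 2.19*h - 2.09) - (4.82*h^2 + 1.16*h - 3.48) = 4.4*h^3 - 3.17*h^2 + 1.03*h + 1.39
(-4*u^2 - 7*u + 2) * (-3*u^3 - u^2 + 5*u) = 12*u^5 + 25*u^4 - 19*u^3 - 37*u^2 + 10*u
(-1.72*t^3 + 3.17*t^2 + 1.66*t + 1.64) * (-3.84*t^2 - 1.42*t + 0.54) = 6.6048*t^5 - 9.7304*t^4 - 11.8046*t^3 - 6.943*t^2 - 1.4324*t + 0.8856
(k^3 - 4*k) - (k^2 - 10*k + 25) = k^3 - k^2 + 6*k - 25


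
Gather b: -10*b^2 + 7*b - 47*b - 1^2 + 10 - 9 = -10*b^2 - 40*b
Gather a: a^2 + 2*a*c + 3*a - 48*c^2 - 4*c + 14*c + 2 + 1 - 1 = a^2 + a*(2*c + 3) - 48*c^2 + 10*c + 2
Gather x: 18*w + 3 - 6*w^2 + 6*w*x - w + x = -6*w^2 + 17*w + x*(6*w + 1) + 3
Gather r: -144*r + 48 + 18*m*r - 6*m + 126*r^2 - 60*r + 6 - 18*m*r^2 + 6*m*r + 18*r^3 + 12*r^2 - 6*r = -6*m + 18*r^3 + r^2*(138 - 18*m) + r*(24*m - 210) + 54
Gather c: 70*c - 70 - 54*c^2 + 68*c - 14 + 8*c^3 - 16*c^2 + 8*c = 8*c^3 - 70*c^2 + 146*c - 84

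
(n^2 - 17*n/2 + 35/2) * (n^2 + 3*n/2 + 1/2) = n^4 - 7*n^3 + 21*n^2/4 + 22*n + 35/4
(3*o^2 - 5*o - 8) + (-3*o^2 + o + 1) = -4*o - 7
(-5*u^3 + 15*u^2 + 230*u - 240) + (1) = -5*u^3 + 15*u^2 + 230*u - 239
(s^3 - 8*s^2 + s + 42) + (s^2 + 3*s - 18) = s^3 - 7*s^2 + 4*s + 24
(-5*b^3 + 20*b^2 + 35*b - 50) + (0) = -5*b^3 + 20*b^2 + 35*b - 50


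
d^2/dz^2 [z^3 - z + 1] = 6*z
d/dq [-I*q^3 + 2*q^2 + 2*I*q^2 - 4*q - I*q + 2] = -3*I*q^2 + 4*q*(1 + I) - 4 - I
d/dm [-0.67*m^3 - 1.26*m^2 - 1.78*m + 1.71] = -2.01*m^2 - 2.52*m - 1.78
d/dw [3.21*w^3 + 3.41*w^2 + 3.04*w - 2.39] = 9.63*w^2 + 6.82*w + 3.04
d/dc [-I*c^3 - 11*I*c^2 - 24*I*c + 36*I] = I*(-3*c^2 - 22*c - 24)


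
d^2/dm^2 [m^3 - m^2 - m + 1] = 6*m - 2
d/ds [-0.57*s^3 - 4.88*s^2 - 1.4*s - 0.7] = -1.71*s^2 - 9.76*s - 1.4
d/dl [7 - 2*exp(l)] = -2*exp(l)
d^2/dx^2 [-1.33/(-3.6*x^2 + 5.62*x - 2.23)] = (-34.4736*x^2 + 53.81712*x + 1.33*(7.2*x - 5.62)*(14.4*x - 11.24) - 21.35448)/(3.6*x^2 - 5.62*x + 2.23)^3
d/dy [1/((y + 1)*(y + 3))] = 2*(-y - 2)/(y^4 + 8*y^3 + 22*y^2 + 24*y + 9)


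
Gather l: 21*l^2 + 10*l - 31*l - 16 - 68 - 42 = 21*l^2 - 21*l - 126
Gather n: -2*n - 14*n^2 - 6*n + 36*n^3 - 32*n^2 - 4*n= 36*n^3 - 46*n^2 - 12*n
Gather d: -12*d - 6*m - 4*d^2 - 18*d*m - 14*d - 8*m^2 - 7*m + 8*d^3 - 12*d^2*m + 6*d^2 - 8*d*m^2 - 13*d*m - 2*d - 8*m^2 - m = 8*d^3 + d^2*(2 - 12*m) + d*(-8*m^2 - 31*m - 28) - 16*m^2 - 14*m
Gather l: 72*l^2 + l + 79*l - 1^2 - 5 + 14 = 72*l^2 + 80*l + 8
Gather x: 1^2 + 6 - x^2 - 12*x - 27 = -x^2 - 12*x - 20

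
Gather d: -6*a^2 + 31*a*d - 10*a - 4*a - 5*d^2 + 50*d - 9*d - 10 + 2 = -6*a^2 - 14*a - 5*d^2 + d*(31*a + 41) - 8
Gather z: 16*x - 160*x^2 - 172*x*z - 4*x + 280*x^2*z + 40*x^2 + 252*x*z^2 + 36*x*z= -120*x^2 + 252*x*z^2 + 12*x + z*(280*x^2 - 136*x)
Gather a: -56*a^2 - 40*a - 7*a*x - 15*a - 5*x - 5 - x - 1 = -56*a^2 + a*(-7*x - 55) - 6*x - 6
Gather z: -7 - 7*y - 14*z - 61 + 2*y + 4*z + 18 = -5*y - 10*z - 50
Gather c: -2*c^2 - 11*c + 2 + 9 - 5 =-2*c^2 - 11*c + 6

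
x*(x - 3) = x^2 - 3*x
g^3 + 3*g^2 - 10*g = g*(g - 2)*(g + 5)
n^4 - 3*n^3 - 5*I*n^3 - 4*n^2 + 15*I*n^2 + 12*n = n*(n - 3)*(n - 4*I)*(n - I)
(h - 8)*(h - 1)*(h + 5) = h^3 - 4*h^2 - 37*h + 40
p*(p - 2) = p^2 - 2*p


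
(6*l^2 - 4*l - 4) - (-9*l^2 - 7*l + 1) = 15*l^2 + 3*l - 5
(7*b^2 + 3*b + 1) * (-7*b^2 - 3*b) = -49*b^4 - 42*b^3 - 16*b^2 - 3*b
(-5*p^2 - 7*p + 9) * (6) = -30*p^2 - 42*p + 54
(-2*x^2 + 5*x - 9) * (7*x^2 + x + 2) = -14*x^4 + 33*x^3 - 62*x^2 + x - 18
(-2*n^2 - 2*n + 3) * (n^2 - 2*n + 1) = -2*n^4 + 2*n^3 + 5*n^2 - 8*n + 3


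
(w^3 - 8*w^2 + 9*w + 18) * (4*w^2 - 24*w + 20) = 4*w^5 - 56*w^4 + 248*w^3 - 304*w^2 - 252*w + 360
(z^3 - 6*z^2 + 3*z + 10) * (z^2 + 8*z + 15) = z^5 + 2*z^4 - 30*z^3 - 56*z^2 + 125*z + 150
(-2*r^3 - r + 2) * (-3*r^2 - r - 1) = 6*r^5 + 2*r^4 + 5*r^3 - 5*r^2 - r - 2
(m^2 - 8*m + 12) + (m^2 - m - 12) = 2*m^2 - 9*m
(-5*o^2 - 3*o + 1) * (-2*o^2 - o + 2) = 10*o^4 + 11*o^3 - 9*o^2 - 7*o + 2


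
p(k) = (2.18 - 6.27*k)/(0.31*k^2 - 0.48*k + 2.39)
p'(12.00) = 0.15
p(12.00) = -1.77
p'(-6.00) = 0.24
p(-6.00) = 2.42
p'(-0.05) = -2.38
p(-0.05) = 1.03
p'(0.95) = -2.75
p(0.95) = -1.71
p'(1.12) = -2.59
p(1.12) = -2.16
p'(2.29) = -0.80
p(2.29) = -4.18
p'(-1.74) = -0.33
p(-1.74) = 3.14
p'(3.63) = 0.30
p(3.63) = -4.35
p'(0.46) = -2.83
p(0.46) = -0.32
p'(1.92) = -1.37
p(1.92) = -3.78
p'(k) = (0.48 - 0.62*k)*(2.18 - 6.27*k)/(0.31*k^2 - 0.48*k + 2.39)^2 - 6.27/(0.31*k^2 - 0.48*k + 2.39) = (1.9437*k^2 - 1.3516*k - 13.9389)/(0.0961*k^4 - 0.2976*k^3 + 1.7122*k^2 - 2.2944*k + 5.7121)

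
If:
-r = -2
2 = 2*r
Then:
No Solution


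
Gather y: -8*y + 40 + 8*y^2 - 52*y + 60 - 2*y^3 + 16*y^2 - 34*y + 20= -2*y^3 + 24*y^2 - 94*y + 120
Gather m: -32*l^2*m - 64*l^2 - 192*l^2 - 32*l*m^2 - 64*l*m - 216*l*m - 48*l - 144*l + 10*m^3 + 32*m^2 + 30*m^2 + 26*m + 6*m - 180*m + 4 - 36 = -256*l^2 - 192*l + 10*m^3 + m^2*(62 - 32*l) + m*(-32*l^2 - 280*l - 148) - 32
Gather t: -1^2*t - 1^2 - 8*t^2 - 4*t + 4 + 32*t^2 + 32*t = 24*t^2 + 27*t + 3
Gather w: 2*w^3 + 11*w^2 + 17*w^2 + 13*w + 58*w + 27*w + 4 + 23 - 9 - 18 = 2*w^3 + 28*w^2 + 98*w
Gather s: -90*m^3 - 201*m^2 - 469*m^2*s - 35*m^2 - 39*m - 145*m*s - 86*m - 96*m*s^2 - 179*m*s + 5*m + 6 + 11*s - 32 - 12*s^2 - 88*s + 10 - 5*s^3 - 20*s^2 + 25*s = -90*m^3 - 236*m^2 - 120*m - 5*s^3 + s^2*(-96*m - 32) + s*(-469*m^2 - 324*m - 52) - 16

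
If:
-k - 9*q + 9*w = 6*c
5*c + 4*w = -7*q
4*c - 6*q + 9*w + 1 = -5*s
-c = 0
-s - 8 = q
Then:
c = 0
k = 3861/107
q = -156/107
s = -700/107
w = 273/107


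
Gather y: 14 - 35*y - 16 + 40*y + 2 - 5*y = 0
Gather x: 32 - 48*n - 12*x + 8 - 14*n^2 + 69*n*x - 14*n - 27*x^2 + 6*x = -14*n^2 - 62*n - 27*x^2 + x*(69*n - 6) + 40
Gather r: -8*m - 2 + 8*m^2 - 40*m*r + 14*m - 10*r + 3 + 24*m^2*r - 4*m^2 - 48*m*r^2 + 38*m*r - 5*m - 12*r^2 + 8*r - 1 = 4*m^2 + m + r^2*(-48*m - 12) + r*(24*m^2 - 2*m - 2)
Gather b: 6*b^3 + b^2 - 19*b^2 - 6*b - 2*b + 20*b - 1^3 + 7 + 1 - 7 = 6*b^3 - 18*b^2 + 12*b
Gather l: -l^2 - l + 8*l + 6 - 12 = -l^2 + 7*l - 6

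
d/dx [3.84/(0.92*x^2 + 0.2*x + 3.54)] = (-7.0656*x - 0.768)/(0.92*x^2 + 0.2*x + 3.54)^2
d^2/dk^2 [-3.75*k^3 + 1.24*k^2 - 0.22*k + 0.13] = 2.48 - 22.5*k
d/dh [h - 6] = 1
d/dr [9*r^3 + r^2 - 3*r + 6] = 27*r^2 + 2*r - 3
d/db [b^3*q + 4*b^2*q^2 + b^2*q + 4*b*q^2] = q*(3*b^2 + 8*b*q + 2*b + 4*q)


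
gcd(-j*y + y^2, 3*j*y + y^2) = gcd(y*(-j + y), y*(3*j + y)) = y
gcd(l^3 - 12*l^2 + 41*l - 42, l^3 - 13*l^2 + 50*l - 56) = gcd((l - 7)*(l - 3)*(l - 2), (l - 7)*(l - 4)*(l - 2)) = l^2 - 9*l + 14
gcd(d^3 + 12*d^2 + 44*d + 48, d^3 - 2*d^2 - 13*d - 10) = d + 2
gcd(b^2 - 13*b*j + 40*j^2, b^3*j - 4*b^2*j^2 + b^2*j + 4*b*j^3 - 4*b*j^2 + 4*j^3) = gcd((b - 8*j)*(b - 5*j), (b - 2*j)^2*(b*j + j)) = 1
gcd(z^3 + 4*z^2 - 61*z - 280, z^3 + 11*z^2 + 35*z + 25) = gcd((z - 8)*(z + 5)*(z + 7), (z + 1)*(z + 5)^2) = z + 5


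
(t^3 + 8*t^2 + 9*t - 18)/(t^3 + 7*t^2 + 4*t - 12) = (t + 3)/(t + 2)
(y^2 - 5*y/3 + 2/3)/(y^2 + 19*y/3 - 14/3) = (y - 1)/(y + 7)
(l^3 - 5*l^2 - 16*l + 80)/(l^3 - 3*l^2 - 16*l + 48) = (l - 5)/(l - 3)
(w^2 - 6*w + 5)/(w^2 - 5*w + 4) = (w - 5)/(w - 4)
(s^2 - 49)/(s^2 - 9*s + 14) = (s + 7)/(s - 2)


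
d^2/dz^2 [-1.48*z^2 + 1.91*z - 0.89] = -2.96000000000000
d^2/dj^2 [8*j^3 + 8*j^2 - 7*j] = 48*j + 16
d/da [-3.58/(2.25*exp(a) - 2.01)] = 8.055*exp(a)/(2.25*exp(a) - 2.01)^2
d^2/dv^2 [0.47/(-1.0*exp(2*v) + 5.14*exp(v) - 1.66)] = ((1.88*exp(v) - 2.4158)*(1.0*exp(2*v) - 5.14*exp(v) + 1.66) - 0.47*(2.0*exp(v) - 5.14)*(4.0*exp(v) - 10.28)*exp(v))*exp(v)/(1.0*exp(2*v) - 5.14*exp(v) + 1.66)^3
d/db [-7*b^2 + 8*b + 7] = 8 - 14*b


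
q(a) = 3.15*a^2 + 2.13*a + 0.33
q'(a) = 6.3*a + 2.13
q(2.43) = 24.11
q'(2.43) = 17.44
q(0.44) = 1.88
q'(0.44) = 4.90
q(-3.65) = 34.52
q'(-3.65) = -20.86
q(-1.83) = 6.98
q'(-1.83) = -9.40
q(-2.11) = 9.86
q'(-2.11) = -11.16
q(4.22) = 65.42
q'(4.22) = 28.72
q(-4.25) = 48.17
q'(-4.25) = -24.64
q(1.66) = 12.55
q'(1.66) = 12.59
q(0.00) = 0.33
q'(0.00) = 2.13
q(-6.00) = 100.95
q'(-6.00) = -35.67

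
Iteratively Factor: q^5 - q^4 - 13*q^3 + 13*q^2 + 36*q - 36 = (q - 2)*(q^4 + q^3 - 11*q^2 - 9*q + 18) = (q - 2)*(q - 1)*(q^3 + 2*q^2 - 9*q - 18) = (q - 2)*(q - 1)*(q + 2)*(q^2 - 9) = (q - 3)*(q - 2)*(q - 1)*(q + 2)*(q + 3)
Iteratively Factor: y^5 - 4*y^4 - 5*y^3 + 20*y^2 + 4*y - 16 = (y + 2)*(y^4 - 6*y^3 + 7*y^2 + 6*y - 8) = (y + 1)*(y + 2)*(y^3 - 7*y^2 + 14*y - 8) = (y - 4)*(y + 1)*(y + 2)*(y^2 - 3*y + 2) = (y - 4)*(y - 2)*(y + 1)*(y + 2)*(y - 1)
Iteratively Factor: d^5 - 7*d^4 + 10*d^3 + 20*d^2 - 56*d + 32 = (d - 1)*(d^4 - 6*d^3 + 4*d^2 + 24*d - 32) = (d - 2)*(d - 1)*(d^3 - 4*d^2 - 4*d + 16) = (d - 2)*(d - 1)*(d + 2)*(d^2 - 6*d + 8) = (d - 4)*(d - 2)*(d - 1)*(d + 2)*(d - 2)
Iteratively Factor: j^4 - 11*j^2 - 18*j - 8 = (j - 4)*(j^3 + 4*j^2 + 5*j + 2) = (j - 4)*(j + 2)*(j^2 + 2*j + 1) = (j - 4)*(j + 1)*(j + 2)*(j + 1)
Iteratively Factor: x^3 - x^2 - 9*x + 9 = (x + 3)*(x^2 - 4*x + 3) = (x - 3)*(x + 3)*(x - 1)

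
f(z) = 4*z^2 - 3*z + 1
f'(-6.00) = -51.00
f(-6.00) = 163.00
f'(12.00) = 93.00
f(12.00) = 541.00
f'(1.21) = 6.68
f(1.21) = 3.23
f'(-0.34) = -5.72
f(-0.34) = 2.48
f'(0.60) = 1.80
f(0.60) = 0.64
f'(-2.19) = -20.52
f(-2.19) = 26.75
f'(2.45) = 16.60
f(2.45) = 17.66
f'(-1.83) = -17.64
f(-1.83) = 19.89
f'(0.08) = -2.36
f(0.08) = 0.79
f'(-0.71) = -8.68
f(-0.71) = 5.15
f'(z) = 8*z - 3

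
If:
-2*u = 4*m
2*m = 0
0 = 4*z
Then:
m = 0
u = 0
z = 0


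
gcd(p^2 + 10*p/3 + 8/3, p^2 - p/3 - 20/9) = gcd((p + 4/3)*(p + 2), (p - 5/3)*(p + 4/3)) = p + 4/3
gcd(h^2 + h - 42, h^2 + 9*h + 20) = 1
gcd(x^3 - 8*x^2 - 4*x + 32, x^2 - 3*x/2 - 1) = x - 2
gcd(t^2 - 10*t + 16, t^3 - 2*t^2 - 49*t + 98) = t - 2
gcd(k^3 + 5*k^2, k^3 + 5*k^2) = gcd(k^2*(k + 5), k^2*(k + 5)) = k^3 + 5*k^2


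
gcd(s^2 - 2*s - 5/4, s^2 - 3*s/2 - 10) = 1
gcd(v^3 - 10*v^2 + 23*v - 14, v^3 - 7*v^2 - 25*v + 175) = v - 7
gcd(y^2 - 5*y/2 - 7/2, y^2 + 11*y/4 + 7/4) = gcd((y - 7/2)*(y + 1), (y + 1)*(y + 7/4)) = y + 1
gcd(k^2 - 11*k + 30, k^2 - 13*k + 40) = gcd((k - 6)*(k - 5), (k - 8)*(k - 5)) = k - 5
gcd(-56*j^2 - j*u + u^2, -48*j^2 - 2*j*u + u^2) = -8*j + u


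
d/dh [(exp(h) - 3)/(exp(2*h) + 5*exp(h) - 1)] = (-(exp(h) - 3)*(2*exp(h) + 5) + exp(2*h) + 5*exp(h) - 1)*exp(h)/(exp(2*h) + 5*exp(h) - 1)^2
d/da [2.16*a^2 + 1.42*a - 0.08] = 4.32*a + 1.42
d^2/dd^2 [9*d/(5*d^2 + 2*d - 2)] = 18*(4*d*(5*d + 1)^2 - (15*d + 2)*(5*d^2 + 2*d - 2))/(5*d^2 + 2*d - 2)^3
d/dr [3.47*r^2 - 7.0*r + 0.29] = 6.94*r - 7.0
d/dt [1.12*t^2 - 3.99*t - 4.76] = 2.24*t - 3.99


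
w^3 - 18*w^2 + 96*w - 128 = (w - 8)^2*(w - 2)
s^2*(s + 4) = s^3 + 4*s^2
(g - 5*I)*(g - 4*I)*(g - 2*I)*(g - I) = g^4 - 12*I*g^3 - 49*g^2 + 78*I*g + 40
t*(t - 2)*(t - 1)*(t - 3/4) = t^4 - 15*t^3/4 + 17*t^2/4 - 3*t/2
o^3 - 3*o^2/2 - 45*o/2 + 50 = (o - 4)*(o - 5/2)*(o + 5)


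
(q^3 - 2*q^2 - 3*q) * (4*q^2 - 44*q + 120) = 4*q^5 - 52*q^4 + 196*q^3 - 108*q^2 - 360*q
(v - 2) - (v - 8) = 6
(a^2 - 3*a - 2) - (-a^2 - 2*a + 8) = 2*a^2 - a - 10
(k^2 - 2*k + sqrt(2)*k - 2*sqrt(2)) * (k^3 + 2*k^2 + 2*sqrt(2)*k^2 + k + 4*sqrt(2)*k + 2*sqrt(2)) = k^5 + 3*sqrt(2)*k^4 + k^3 - 9*sqrt(2)*k^2 - 2*k^2 - 12*k - 6*sqrt(2)*k - 8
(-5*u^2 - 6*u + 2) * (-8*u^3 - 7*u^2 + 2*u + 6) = 40*u^5 + 83*u^4 + 16*u^3 - 56*u^2 - 32*u + 12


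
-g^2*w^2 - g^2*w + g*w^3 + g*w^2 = w*(-g + w)*(g*w + g)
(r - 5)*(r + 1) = r^2 - 4*r - 5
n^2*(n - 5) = n^3 - 5*n^2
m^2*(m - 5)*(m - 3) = m^4 - 8*m^3 + 15*m^2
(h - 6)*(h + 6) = h^2 - 36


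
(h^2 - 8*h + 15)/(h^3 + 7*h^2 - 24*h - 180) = (h - 3)/(h^2 + 12*h + 36)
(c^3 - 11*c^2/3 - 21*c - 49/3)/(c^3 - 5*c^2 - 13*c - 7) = (c + 7/3)/(c + 1)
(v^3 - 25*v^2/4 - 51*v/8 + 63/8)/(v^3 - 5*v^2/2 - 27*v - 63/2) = (v - 3/4)/(v + 3)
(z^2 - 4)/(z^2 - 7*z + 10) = (z + 2)/(z - 5)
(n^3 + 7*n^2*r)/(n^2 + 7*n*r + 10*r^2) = n^2*(n + 7*r)/(n^2 + 7*n*r + 10*r^2)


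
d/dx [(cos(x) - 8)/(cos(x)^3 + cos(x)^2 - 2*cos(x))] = (-29*cos(x) - 23*cos(2*x) + cos(3*x) + 9)*sin(x)/(2*(cos(x)^2 + cos(x) - 2)^2*cos(x)^2)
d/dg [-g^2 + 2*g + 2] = 2 - 2*g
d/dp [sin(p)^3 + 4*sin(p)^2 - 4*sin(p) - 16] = (3*sin(p)^2 + 8*sin(p) - 4)*cos(p)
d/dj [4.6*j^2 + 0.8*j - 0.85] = 9.2*j + 0.8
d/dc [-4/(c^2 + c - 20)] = 4*(2*c + 1)/(c^2 + c - 20)^2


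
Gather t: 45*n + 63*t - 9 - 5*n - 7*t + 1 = 40*n + 56*t - 8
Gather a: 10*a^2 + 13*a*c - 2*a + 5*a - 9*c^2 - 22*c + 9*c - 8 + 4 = 10*a^2 + a*(13*c + 3) - 9*c^2 - 13*c - 4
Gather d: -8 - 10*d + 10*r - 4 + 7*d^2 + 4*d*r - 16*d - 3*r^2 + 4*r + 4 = 7*d^2 + d*(4*r - 26) - 3*r^2 + 14*r - 8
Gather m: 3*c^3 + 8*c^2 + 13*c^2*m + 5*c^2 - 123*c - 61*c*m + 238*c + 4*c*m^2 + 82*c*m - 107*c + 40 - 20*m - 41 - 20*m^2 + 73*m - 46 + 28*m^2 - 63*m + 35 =3*c^3 + 13*c^2 + 8*c + m^2*(4*c + 8) + m*(13*c^2 + 21*c - 10) - 12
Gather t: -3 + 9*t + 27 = 9*t + 24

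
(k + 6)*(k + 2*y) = k^2 + 2*k*y + 6*k + 12*y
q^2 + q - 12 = (q - 3)*(q + 4)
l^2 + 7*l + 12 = (l + 3)*(l + 4)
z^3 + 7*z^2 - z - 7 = (z - 1)*(z + 1)*(z + 7)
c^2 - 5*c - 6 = (c - 6)*(c + 1)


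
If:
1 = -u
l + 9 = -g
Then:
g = -l - 9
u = -1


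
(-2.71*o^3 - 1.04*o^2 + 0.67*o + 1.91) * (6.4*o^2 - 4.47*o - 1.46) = -17.344*o^5 + 5.4577*o^4 + 12.8934*o^3 + 10.7475*o^2 - 9.5159*o - 2.7886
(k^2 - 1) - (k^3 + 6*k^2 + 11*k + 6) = -k^3 - 5*k^2 - 11*k - 7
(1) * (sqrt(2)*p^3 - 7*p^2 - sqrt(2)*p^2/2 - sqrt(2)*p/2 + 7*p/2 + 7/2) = sqrt(2)*p^3 - 7*p^2 - sqrt(2)*p^2/2 - sqrt(2)*p/2 + 7*p/2 + 7/2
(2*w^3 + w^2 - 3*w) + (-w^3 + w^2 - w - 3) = w^3 + 2*w^2 - 4*w - 3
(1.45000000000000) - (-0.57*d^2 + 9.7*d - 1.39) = 0.57*d^2 - 9.7*d + 2.84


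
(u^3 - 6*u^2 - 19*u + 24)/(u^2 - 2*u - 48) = (u^2 + 2*u - 3)/(u + 6)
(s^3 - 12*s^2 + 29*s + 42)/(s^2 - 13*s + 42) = s + 1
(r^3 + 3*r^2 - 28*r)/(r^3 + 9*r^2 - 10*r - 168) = r/(r + 6)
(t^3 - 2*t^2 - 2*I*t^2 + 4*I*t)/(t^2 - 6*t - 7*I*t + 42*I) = t*(t^2 - 2*t - 2*I*t + 4*I)/(t^2 - 6*t - 7*I*t + 42*I)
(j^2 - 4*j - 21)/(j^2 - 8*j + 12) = (j^2 - 4*j - 21)/(j^2 - 8*j + 12)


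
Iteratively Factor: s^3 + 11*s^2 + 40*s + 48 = (s + 4)*(s^2 + 7*s + 12) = (s + 3)*(s + 4)*(s + 4)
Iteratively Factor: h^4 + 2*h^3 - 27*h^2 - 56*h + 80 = (h - 5)*(h^3 + 7*h^2 + 8*h - 16) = (h - 5)*(h + 4)*(h^2 + 3*h - 4) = (h - 5)*(h + 4)^2*(h - 1)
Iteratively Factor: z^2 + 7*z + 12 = (z + 3)*(z + 4)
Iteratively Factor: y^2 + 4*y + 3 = (y + 3)*(y + 1)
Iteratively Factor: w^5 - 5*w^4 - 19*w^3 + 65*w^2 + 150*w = (w + 2)*(w^4 - 7*w^3 - 5*w^2 + 75*w) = (w - 5)*(w + 2)*(w^3 - 2*w^2 - 15*w) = (w - 5)*(w + 2)*(w + 3)*(w^2 - 5*w) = (w - 5)^2*(w + 2)*(w + 3)*(w)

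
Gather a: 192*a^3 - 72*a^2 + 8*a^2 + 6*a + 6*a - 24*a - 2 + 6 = 192*a^3 - 64*a^2 - 12*a + 4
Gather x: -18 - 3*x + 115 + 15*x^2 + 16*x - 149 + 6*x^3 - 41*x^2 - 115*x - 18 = 6*x^3 - 26*x^2 - 102*x - 70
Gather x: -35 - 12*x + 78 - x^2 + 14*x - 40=-x^2 + 2*x + 3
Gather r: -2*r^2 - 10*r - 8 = -2*r^2 - 10*r - 8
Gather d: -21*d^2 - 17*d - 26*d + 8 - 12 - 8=-21*d^2 - 43*d - 12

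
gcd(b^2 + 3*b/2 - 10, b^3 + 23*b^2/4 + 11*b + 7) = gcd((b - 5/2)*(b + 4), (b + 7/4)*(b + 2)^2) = 1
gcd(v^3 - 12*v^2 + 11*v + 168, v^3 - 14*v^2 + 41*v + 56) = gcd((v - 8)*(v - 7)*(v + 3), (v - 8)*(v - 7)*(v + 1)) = v^2 - 15*v + 56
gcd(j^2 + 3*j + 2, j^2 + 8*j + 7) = j + 1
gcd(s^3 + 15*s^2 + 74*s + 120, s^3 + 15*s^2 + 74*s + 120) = s^3 + 15*s^2 + 74*s + 120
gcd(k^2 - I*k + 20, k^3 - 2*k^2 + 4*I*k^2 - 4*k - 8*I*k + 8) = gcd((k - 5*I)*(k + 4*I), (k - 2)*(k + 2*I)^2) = 1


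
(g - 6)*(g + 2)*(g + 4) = g^3 - 28*g - 48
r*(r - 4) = r^2 - 4*r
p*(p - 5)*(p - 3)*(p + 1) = p^4 - 7*p^3 + 7*p^2 + 15*p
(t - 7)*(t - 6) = t^2 - 13*t + 42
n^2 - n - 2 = (n - 2)*(n + 1)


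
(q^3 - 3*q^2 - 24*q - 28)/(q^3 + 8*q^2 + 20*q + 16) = (q - 7)/(q + 4)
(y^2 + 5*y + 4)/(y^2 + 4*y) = (y + 1)/y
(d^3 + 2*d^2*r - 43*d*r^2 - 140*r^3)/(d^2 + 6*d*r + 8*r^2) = (d^2 - 2*d*r - 35*r^2)/(d + 2*r)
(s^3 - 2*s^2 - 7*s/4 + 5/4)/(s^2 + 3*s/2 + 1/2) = (4*s^2 - 12*s + 5)/(2*(2*s + 1))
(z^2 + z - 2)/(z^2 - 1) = (z + 2)/(z + 1)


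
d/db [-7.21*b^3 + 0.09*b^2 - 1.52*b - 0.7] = -21.63*b^2 + 0.18*b - 1.52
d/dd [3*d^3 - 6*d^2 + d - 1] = 9*d^2 - 12*d + 1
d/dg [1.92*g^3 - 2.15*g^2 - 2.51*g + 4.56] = 5.76*g^2 - 4.3*g - 2.51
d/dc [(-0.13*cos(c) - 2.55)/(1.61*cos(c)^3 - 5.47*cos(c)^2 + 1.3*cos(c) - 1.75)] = (-0.4186*cos(c)^3 - 11.6054*cos(c)^2 + 27.897*cos(c) - 3.5425)*sin(c)/(2.5921*cos(c)^6 - 17.6134*cos(c)^5 + 34.1069*cos(c)^4 - 19.857*cos(c)^3 + 20.835*cos(c)^2 - 4.55*cos(c) + 3.0625)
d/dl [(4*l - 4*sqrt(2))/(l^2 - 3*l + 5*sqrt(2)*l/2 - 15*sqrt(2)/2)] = 8*(2*l^2 - 6*l + 5*sqrt(2)*l - (l - sqrt(2))*(4*l - 6 + 5*sqrt(2)) - 15*sqrt(2))/(2*l^2 - 6*l + 5*sqrt(2)*l - 15*sqrt(2))^2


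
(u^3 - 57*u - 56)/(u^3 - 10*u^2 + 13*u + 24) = (u + 7)/(u - 3)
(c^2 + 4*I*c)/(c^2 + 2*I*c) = (c + 4*I)/(c + 2*I)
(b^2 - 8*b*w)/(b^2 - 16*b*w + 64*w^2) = b/(b - 8*w)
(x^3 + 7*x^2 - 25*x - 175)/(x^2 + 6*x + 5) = (x^2 + 2*x - 35)/(x + 1)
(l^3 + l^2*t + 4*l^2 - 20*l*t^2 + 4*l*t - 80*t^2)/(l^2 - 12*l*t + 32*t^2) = (-l^2 - 5*l*t - 4*l - 20*t)/(-l + 8*t)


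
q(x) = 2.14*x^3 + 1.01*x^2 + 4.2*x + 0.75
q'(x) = 6.42*x^2 + 2.02*x + 4.2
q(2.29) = 41.36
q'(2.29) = 42.49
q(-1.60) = -12.15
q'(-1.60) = 17.40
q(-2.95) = -57.79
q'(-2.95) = 54.11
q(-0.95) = -4.16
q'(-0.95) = 8.08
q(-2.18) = -25.78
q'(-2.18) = 30.31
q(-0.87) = -3.55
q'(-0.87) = 7.30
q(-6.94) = -695.06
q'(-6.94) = 299.39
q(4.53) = 239.44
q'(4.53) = 145.09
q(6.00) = 524.55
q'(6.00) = 247.44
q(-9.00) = -1515.30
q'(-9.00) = 506.04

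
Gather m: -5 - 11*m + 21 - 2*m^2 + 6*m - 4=-2*m^2 - 5*m + 12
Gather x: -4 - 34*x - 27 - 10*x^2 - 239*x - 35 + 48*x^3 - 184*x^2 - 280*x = 48*x^3 - 194*x^2 - 553*x - 66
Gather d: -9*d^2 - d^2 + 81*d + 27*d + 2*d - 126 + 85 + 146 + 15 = -10*d^2 + 110*d + 120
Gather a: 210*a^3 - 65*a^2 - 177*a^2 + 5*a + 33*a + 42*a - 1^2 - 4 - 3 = 210*a^3 - 242*a^2 + 80*a - 8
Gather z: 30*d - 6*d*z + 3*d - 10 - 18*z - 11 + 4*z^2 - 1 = 33*d + 4*z^2 + z*(-6*d - 18) - 22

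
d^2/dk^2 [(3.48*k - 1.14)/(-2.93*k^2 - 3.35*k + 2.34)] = (-(3.48*k - 1.14)*(5.86*k + 3.35)*(11.72*k + 6.7) + (61.1784*k + 16.6356)*(2.93*k^2 + 3.35*k - 2.34))/(2.93*k^2 + 3.35*k - 2.34)^3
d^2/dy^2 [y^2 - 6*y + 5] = 2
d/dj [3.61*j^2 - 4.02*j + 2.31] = 7.22*j - 4.02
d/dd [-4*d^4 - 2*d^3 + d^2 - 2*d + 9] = -16*d^3 - 6*d^2 + 2*d - 2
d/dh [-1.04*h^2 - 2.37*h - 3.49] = -2.08*h - 2.37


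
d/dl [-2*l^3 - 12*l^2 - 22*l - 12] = -6*l^2 - 24*l - 22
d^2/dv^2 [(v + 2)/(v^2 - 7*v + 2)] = 2*((5 - 3*v)*(v^2 - 7*v + 2) + (v + 2)*(2*v - 7)^2)/(v^2 - 7*v + 2)^3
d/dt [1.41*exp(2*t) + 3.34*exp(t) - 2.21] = (2.82*exp(t) + 3.34)*exp(t)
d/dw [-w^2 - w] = -2*w - 1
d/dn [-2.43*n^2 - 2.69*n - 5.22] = -4.86*n - 2.69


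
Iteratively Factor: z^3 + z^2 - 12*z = (z - 3)*(z^2 + 4*z) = (z - 3)*(z + 4)*(z)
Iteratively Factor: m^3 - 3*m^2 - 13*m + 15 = (m - 1)*(m^2 - 2*m - 15) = (m - 1)*(m + 3)*(m - 5)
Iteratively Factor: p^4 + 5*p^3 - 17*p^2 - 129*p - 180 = (p + 3)*(p^3 + 2*p^2 - 23*p - 60) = (p - 5)*(p + 3)*(p^2 + 7*p + 12) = (p - 5)*(p + 3)*(p + 4)*(p + 3)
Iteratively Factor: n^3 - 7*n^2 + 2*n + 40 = (n - 4)*(n^2 - 3*n - 10) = (n - 4)*(n + 2)*(n - 5)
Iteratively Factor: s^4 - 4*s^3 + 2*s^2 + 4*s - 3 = (s + 1)*(s^3 - 5*s^2 + 7*s - 3) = (s - 1)*(s + 1)*(s^2 - 4*s + 3) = (s - 1)^2*(s + 1)*(s - 3)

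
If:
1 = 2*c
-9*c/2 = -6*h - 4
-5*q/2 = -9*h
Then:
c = 1/2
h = -7/24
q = -21/20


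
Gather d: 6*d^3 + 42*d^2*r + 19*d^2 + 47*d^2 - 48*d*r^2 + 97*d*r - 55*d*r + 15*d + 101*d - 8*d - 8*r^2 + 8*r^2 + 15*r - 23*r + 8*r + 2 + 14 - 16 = 6*d^3 + d^2*(42*r + 66) + d*(-48*r^2 + 42*r + 108)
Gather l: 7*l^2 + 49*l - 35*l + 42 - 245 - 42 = 7*l^2 + 14*l - 245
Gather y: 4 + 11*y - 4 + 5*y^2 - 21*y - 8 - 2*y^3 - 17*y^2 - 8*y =-2*y^3 - 12*y^2 - 18*y - 8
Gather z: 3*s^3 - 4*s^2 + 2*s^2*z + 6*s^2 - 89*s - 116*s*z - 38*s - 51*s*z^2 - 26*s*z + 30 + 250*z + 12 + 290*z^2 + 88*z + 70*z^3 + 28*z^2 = 3*s^3 + 2*s^2 - 127*s + 70*z^3 + z^2*(318 - 51*s) + z*(2*s^2 - 142*s + 338) + 42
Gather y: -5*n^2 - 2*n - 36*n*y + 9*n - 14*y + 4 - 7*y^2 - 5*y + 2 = -5*n^2 + 7*n - 7*y^2 + y*(-36*n - 19) + 6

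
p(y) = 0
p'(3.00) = 0.00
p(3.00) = 0.00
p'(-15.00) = 0.00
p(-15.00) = 0.00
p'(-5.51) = 0.00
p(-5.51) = 0.00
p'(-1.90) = 0.00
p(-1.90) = 0.00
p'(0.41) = 0.00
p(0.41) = 0.00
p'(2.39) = 0.00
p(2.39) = 0.00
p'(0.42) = 0.00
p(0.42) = 0.00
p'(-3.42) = 0.00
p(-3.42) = 0.00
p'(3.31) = 0.00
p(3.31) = 0.00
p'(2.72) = 0.00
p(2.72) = 0.00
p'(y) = 0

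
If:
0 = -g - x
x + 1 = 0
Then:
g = 1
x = -1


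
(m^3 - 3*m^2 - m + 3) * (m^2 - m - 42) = m^5 - 4*m^4 - 40*m^3 + 130*m^2 + 39*m - 126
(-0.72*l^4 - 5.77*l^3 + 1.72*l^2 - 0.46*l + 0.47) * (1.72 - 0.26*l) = 0.1872*l^5 + 0.2618*l^4 - 10.3716*l^3 + 3.078*l^2 - 0.9134*l + 0.8084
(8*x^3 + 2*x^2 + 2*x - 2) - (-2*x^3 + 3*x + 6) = 10*x^3 + 2*x^2 - x - 8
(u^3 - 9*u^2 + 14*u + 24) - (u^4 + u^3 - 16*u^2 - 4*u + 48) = -u^4 + 7*u^2 + 18*u - 24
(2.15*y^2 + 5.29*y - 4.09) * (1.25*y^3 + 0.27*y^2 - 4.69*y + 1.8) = 2.6875*y^5 + 7.193*y^4 - 13.7677*y^3 - 22.0444*y^2 + 28.7041*y - 7.362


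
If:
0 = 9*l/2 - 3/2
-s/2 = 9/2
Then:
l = 1/3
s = -9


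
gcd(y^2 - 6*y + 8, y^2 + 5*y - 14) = y - 2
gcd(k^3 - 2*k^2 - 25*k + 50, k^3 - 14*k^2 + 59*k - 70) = k^2 - 7*k + 10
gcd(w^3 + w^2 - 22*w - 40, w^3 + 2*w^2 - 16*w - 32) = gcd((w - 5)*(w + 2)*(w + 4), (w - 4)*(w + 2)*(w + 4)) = w^2 + 6*w + 8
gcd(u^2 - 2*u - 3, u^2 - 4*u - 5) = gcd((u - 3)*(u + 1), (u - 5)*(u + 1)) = u + 1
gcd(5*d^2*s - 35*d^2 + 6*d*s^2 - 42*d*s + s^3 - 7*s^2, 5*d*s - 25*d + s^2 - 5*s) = 5*d + s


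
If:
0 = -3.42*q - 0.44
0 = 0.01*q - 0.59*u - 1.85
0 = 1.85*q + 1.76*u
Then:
No Solution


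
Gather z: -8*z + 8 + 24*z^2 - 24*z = 24*z^2 - 32*z + 8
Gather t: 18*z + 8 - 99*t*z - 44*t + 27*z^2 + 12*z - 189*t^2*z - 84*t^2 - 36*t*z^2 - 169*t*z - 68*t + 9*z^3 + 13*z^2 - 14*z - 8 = t^2*(-189*z - 84) + t*(-36*z^2 - 268*z - 112) + 9*z^3 + 40*z^2 + 16*z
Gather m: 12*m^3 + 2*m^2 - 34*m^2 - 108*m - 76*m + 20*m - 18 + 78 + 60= 12*m^3 - 32*m^2 - 164*m + 120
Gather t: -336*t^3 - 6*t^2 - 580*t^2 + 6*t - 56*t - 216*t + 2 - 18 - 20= -336*t^3 - 586*t^2 - 266*t - 36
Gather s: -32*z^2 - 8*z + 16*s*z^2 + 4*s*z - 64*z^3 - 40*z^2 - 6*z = s*(16*z^2 + 4*z) - 64*z^3 - 72*z^2 - 14*z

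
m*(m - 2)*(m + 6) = m^3 + 4*m^2 - 12*m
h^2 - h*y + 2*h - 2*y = (h + 2)*(h - y)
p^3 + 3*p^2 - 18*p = p*(p - 3)*(p + 6)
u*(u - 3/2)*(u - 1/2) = u^3 - 2*u^2 + 3*u/4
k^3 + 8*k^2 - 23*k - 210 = (k - 5)*(k + 6)*(k + 7)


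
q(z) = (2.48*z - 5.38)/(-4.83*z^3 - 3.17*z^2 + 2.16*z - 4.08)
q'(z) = (2.48*z - 5.38)*(14.49*z^2 + 6.34*z - 2.16)/(-4.83*z^3 - 3.17*z^2 + 2.16*z - 4.08)^2 + 2.48/(-4.83*z^3 - 3.17*z^2 + 2.16*z - 4.08) = (23.9568*z^3 - 70.0946*z^2 - 34.1092*z + 1.5024)/(23.3289*z^6 + 30.6222*z^5 - 10.8167*z^4 + 25.7184*z^3 + 30.5328*z^2 - 17.6256*z + 16.6464)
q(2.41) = -0.01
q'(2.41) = -0.02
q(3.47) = -0.01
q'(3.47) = 0.00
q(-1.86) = -0.83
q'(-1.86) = -2.30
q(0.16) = 1.30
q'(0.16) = -0.38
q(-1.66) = -1.67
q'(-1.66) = -7.55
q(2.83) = -0.01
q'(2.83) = -0.01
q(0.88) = 0.40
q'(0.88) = -1.06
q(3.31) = -0.01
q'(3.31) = -0.00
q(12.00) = -0.00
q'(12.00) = 0.00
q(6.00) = -0.01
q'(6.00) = 0.00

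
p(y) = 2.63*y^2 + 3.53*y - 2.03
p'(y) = 5.26*y + 3.53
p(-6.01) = 71.75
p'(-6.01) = -28.08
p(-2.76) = 8.26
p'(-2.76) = -10.99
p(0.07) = -1.77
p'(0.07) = 3.90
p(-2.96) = 10.56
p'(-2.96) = -12.04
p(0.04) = -1.88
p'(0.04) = 3.74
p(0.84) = 2.79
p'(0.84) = 7.95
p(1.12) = 5.22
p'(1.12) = 9.42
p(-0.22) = -2.68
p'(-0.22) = 2.37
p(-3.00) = 11.05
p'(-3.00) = -12.25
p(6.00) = 113.83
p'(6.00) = 35.09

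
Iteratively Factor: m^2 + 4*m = (m + 4)*(m)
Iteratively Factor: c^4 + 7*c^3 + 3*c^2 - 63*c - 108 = (c - 3)*(c^3 + 10*c^2 + 33*c + 36) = (c - 3)*(c + 3)*(c^2 + 7*c + 12) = (c - 3)*(c + 3)^2*(c + 4)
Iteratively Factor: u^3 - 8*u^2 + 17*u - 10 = (u - 1)*(u^2 - 7*u + 10) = (u - 2)*(u - 1)*(u - 5)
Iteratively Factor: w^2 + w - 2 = (w - 1)*(w + 2)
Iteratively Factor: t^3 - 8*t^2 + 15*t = (t)*(t^2 - 8*t + 15) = t*(t - 5)*(t - 3)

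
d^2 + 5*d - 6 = (d - 1)*(d + 6)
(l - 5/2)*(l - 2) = l^2 - 9*l/2 + 5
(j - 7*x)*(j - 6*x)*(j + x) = j^3 - 12*j^2*x + 29*j*x^2 + 42*x^3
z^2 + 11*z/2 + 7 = (z + 2)*(z + 7/2)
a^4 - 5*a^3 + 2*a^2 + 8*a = a*(a - 4)*(a - 2)*(a + 1)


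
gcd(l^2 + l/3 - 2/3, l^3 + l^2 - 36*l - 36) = l + 1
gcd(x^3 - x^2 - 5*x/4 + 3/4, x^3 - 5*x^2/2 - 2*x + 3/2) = x^2 + x/2 - 1/2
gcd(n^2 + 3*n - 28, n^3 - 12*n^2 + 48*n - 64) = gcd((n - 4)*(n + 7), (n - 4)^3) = n - 4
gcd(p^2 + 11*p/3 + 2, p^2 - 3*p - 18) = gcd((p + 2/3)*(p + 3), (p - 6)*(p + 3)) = p + 3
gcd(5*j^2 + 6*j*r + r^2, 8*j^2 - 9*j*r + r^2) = 1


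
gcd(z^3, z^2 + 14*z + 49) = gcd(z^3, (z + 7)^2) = 1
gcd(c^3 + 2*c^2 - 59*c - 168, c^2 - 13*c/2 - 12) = c - 8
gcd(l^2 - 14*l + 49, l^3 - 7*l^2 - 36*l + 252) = l - 7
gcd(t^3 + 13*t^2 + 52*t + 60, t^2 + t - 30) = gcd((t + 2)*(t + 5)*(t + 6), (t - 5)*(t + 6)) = t + 6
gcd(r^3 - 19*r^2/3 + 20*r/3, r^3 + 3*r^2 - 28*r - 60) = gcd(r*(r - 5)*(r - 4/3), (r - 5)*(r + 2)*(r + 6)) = r - 5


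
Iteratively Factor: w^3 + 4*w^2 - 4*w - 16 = (w + 4)*(w^2 - 4) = (w + 2)*(w + 4)*(w - 2)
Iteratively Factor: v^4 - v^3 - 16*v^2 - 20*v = (v + 2)*(v^3 - 3*v^2 - 10*v) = (v + 2)^2*(v^2 - 5*v) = (v - 5)*(v + 2)^2*(v)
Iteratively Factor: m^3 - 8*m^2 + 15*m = (m)*(m^2 - 8*m + 15) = m*(m - 3)*(m - 5)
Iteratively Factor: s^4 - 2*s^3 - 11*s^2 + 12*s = (s)*(s^3 - 2*s^2 - 11*s + 12) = s*(s - 4)*(s^2 + 2*s - 3) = s*(s - 4)*(s + 3)*(s - 1)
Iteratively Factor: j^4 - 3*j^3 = (j)*(j^3 - 3*j^2) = j^2*(j^2 - 3*j) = j^2*(j - 3)*(j)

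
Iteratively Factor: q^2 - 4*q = (q - 4)*(q)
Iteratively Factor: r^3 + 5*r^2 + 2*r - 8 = (r - 1)*(r^2 + 6*r + 8) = (r - 1)*(r + 2)*(r + 4)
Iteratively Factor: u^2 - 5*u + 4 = (u - 4)*(u - 1)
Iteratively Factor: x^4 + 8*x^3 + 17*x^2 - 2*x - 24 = (x + 4)*(x^3 + 4*x^2 + x - 6) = (x + 3)*(x + 4)*(x^2 + x - 2) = (x - 1)*(x + 3)*(x + 4)*(x + 2)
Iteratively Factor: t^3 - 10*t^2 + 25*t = (t - 5)*(t^2 - 5*t) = (t - 5)^2*(t)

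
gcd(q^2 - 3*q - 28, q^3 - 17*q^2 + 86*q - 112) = q - 7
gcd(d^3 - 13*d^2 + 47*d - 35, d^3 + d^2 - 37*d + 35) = d^2 - 6*d + 5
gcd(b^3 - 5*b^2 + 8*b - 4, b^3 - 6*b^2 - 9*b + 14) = b - 1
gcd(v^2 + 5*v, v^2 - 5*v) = v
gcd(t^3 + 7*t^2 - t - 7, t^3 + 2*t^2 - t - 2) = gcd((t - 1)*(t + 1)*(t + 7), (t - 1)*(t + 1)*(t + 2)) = t^2 - 1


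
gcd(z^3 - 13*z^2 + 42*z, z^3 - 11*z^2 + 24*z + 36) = z - 6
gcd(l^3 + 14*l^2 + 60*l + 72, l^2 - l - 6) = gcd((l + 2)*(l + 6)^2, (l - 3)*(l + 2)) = l + 2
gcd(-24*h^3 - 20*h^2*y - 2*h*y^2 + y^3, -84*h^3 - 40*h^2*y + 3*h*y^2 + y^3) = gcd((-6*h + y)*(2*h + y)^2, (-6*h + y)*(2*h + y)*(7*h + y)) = -12*h^2 - 4*h*y + y^2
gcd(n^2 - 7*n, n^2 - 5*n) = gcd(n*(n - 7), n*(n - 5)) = n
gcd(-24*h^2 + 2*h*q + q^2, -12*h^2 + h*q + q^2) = 1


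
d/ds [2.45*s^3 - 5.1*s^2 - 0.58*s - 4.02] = 7.35*s^2 - 10.2*s - 0.58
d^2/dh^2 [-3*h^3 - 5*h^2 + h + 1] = -18*h - 10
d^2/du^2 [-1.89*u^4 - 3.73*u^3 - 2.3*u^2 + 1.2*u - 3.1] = -22.68*u^2 - 22.38*u - 4.6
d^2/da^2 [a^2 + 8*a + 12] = 2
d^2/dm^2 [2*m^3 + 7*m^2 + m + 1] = 12*m + 14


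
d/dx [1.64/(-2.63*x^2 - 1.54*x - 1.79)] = (8.6264*x + 2.5256)/(2.63*x^2 + 1.54*x + 1.79)^2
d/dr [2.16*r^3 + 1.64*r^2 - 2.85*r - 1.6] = 6.48*r^2 + 3.28*r - 2.85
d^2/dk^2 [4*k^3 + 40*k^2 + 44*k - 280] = 24*k + 80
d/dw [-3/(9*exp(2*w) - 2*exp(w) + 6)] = (54*exp(w) - 6)*exp(w)/(9*exp(2*w) - 2*exp(w) + 6)^2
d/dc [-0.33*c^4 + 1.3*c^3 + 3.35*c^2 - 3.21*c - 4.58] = -1.32*c^3 + 3.9*c^2 + 6.7*c - 3.21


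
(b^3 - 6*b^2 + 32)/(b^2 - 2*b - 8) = b - 4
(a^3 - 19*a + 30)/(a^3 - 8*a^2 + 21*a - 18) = (a + 5)/(a - 3)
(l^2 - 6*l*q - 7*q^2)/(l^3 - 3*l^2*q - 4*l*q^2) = (-l + 7*q)/(l*(-l + 4*q))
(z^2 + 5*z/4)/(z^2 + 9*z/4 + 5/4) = z/(z + 1)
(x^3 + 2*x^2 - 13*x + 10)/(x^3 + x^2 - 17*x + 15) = (x - 2)/(x - 3)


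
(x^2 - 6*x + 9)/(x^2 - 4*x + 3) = (x - 3)/(x - 1)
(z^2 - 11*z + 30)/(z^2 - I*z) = (z^2 - 11*z + 30)/(z*(z - I))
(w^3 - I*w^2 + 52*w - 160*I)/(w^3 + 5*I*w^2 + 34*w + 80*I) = (w - 4*I)/(w + 2*I)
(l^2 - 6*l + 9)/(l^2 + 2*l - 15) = (l - 3)/(l + 5)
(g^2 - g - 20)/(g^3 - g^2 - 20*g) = 1/g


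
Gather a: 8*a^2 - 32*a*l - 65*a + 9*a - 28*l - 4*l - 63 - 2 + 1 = 8*a^2 + a*(-32*l - 56) - 32*l - 64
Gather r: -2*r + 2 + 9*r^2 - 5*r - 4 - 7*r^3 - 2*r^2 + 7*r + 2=-7*r^3 + 7*r^2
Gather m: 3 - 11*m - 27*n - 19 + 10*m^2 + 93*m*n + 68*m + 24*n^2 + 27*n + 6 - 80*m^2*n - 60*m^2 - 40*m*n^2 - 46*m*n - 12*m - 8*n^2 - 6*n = m^2*(-80*n - 50) + m*(-40*n^2 + 47*n + 45) + 16*n^2 - 6*n - 10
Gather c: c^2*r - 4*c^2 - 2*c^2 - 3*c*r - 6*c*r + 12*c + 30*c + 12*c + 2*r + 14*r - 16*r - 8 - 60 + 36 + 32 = c^2*(r - 6) + c*(54 - 9*r)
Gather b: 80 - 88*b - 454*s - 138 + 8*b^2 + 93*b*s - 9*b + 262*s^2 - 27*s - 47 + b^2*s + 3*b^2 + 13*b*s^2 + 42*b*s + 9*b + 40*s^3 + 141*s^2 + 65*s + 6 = b^2*(s + 11) + b*(13*s^2 + 135*s - 88) + 40*s^3 + 403*s^2 - 416*s - 99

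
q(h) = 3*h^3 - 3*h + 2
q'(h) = 9*h^2 - 3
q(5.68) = 534.71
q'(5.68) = 287.36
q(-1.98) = -15.35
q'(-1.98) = 32.28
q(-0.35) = 2.92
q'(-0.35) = -1.90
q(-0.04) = 2.12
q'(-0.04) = -2.99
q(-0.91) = 2.47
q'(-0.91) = 4.45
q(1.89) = 16.58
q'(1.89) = 29.15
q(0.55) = 0.85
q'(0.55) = -0.28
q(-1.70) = -7.64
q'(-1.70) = 23.01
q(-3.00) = -70.00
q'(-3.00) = 78.00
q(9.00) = 2162.00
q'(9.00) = 726.00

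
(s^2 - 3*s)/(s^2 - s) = (s - 3)/(s - 1)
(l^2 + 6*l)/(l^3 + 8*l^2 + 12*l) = 1/(l + 2)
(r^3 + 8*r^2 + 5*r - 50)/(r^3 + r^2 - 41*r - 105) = (r^2 + 3*r - 10)/(r^2 - 4*r - 21)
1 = 1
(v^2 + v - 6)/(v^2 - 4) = (v + 3)/(v + 2)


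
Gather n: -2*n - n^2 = -n^2 - 2*n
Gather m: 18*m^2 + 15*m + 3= 18*m^2 + 15*m + 3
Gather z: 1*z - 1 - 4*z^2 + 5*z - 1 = -4*z^2 + 6*z - 2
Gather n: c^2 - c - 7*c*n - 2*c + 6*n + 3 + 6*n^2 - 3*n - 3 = c^2 - 3*c + 6*n^2 + n*(3 - 7*c)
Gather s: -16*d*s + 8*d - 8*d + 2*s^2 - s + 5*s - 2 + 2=2*s^2 + s*(4 - 16*d)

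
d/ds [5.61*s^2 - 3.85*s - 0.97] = 11.22*s - 3.85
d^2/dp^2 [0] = 0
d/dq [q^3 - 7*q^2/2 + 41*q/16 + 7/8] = 3*q^2 - 7*q + 41/16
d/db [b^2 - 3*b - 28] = 2*b - 3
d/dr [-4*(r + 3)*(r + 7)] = -8*r - 40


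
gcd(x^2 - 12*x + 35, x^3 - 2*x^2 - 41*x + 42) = x - 7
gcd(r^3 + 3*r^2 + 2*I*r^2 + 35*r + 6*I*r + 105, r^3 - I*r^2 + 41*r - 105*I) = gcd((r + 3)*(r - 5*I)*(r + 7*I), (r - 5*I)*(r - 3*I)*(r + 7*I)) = r^2 + 2*I*r + 35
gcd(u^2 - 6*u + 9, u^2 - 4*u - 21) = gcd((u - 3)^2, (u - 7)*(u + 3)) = 1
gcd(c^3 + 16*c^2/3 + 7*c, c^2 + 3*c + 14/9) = c + 7/3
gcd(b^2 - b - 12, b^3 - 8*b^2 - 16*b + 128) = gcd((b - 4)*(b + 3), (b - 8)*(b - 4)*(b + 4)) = b - 4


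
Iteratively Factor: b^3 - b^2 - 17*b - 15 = (b + 1)*(b^2 - 2*b - 15) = (b - 5)*(b + 1)*(b + 3)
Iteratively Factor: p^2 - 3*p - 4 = (p - 4)*(p + 1)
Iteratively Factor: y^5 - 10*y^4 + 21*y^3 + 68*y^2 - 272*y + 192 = (y + 3)*(y^4 - 13*y^3 + 60*y^2 - 112*y + 64) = (y - 4)*(y + 3)*(y^3 - 9*y^2 + 24*y - 16) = (y - 4)^2*(y + 3)*(y^2 - 5*y + 4) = (y - 4)^2*(y - 1)*(y + 3)*(y - 4)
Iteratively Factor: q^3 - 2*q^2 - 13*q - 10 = (q + 1)*(q^2 - 3*q - 10) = (q + 1)*(q + 2)*(q - 5)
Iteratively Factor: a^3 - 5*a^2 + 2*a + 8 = (a + 1)*(a^2 - 6*a + 8) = (a - 2)*(a + 1)*(a - 4)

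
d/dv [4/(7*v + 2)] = -28/(7*v + 2)^2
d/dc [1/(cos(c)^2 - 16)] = 2*sin(c)*cos(c)/(cos(c)^2 - 16)^2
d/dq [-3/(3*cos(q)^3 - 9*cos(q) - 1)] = 27*sin(q)^3/(-3*cos(q)^3 + 9*cos(q) + 1)^2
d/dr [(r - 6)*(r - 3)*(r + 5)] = 3*r^2 - 8*r - 27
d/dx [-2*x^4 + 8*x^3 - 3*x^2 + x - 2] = -8*x^3 + 24*x^2 - 6*x + 1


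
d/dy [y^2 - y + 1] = 2*y - 1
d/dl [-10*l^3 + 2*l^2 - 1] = 2*l*(2 - 15*l)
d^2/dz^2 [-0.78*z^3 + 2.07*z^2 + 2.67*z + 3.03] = 4.14 - 4.68*z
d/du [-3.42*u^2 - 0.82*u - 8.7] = -6.84*u - 0.82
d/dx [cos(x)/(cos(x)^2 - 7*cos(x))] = sin(x)/(cos(x) - 7)^2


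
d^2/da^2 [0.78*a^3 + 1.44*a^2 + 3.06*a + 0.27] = 4.68*a + 2.88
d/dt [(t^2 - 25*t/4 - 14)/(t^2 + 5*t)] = (45*t^2 + 112*t + 280)/(4*t^2*(t^2 + 10*t + 25))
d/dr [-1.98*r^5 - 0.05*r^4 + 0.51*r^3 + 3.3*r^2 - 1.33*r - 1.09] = -9.9*r^4 - 0.2*r^3 + 1.53*r^2 + 6.6*r - 1.33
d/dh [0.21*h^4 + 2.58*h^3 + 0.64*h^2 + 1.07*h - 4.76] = 0.84*h^3 + 7.74*h^2 + 1.28*h + 1.07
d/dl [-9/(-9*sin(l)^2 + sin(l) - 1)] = 9*(1 - 18*sin(l))*cos(l)/(9*sin(l)^2 - sin(l) + 1)^2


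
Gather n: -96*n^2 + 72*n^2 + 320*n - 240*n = -24*n^2 + 80*n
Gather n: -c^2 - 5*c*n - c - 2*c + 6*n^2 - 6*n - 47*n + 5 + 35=-c^2 - 3*c + 6*n^2 + n*(-5*c - 53) + 40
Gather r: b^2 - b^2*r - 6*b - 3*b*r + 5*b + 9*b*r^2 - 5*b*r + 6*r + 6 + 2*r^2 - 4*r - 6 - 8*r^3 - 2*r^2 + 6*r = b^2 + 9*b*r^2 - b - 8*r^3 + r*(-b^2 - 8*b + 8)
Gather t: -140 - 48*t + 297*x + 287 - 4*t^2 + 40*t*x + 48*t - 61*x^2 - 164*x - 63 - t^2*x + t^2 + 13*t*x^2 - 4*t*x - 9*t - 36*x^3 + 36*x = t^2*(-x - 3) + t*(13*x^2 + 36*x - 9) - 36*x^3 - 61*x^2 + 169*x + 84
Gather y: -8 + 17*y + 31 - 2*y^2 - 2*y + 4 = -2*y^2 + 15*y + 27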